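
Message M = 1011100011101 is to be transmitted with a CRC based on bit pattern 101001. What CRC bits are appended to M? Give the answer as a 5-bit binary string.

01011

Append 5 zeros: 101110001110100000. Divide by 101001 (XOR where the leading bit is 1):
  pos 0: 101110 XOR 101001 = 000111
  pos 3: 111001 XOR 101001 = 010000
  pos 4: 100001 XOR 101001 = 001000
  pos 6: 100010 XOR 101001 = 001011
  pos 8: 101110 XOR 101001 = 000111
  pos 11: 111000 XOR 101001 = 010001
  pos 12: 100010 XOR 101001 = 001011
Remainder (last 5 bits) = 01011. This is the CRC / FCS.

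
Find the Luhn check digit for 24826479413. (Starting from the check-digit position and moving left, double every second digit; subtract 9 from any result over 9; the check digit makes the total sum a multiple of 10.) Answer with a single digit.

Partial digits right→left: 3 1 4 9 7 4 6 2 8 4 2
Double every second digit counting from the check-digit position (so the 1st, 3rd, 5th, ... of the partial from the right).
  doubled (with −9 where >9): 6 8 5 3 7 4 → sum 33
  kept as-is: 1 9 4 2 4 → sum 20
Total = 33 + 20 = 53.
Check digit = (10 − (53 mod 10)) mod 10 = 7.

7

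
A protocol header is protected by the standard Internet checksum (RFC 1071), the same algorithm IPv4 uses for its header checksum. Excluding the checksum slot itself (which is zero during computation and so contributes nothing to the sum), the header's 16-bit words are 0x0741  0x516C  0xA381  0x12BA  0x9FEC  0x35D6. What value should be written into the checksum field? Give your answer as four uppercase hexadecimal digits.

One's-complement addition (fold any carry out of bit 15 back into bit 0):
  0x0741 + 0x516C = 0x058AD
  0x58AD + 0xA381 = 0x0FC2E
  0xFC2E + 0x12BA = 0x10EE8 → wrap carry → 0x0EE9
  0x0EE9 + 0x9FEC = 0x0AED5
  0xAED5 + 0x35D6 = 0x0E4AB
One's-complement sum = 0xE4AB.
Checksum = ~0xE4AB & 0xFFFF = 0x1B54.

1B54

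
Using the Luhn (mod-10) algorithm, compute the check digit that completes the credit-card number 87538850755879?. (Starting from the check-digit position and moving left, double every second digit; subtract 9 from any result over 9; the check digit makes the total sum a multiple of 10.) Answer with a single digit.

Partial digits right→left: 9 7 8 5 5 7 0 5 8 8 3 5 7 8
Double every second digit counting from the check-digit position (so the 1st, 3rd, 5th, ... of the partial from the right).
  doubled (with −9 where >9): 9 7 1 0 7 6 5 → sum 35
  kept as-is: 7 5 7 5 8 5 8 → sum 45
Total = 35 + 45 = 80.
Check digit = (10 − (80 mod 10)) mod 10 = 0.

0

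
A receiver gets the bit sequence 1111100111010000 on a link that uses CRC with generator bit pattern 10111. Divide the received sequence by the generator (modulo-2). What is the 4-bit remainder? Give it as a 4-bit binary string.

Modulo-2 division of 1111100111010000 by 10111:
  pos 0: 11111 XOR 10111 = 01000
  pos 1: 10000 XOR 10111 = 00111
  pos 3: 11101 XOR 10111 = 01010
  pos 4: 10101 XOR 10111 = 00010
  pos 7: 10101 XOR 10111 = 00010
  pos 10: 10000 XOR 10111 = 00111
Remainder = 1110 (nonzero — an error is detected).

1110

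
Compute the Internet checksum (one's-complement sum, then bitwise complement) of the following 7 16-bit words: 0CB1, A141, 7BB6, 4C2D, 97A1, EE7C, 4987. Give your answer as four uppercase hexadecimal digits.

BA83

One's-complement addition (fold any carry out of bit 15 back into bit 0):
  0x0CB1 + 0xA141 = 0x0ADF2
  0xADF2 + 0x7BB6 = 0x129A8 → wrap carry → 0x29A9
  0x29A9 + 0x4C2D = 0x075D6
  0x75D6 + 0x97A1 = 0x10D77 → wrap carry → 0x0D78
  0x0D78 + 0xEE7C = 0x0FBF4
  0xFBF4 + 0x4987 = 0x1457B → wrap carry → 0x457C
One's-complement sum = 0x457C.
Checksum = ~0x457C & 0xFFFF = 0xBA83.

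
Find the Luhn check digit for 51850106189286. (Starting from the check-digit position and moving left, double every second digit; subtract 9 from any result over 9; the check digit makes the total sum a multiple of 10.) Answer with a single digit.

Partial digits right→left: 6 8 2 9 8 1 6 0 1 0 5 8 1 5
Double every second digit counting from the check-digit position (so the 1st, 3rd, 5th, ... of the partial from the right).
  doubled (with −9 where >9): 3 4 7 3 2 1 2 → sum 22
  kept as-is: 8 9 1 0 0 8 5 → sum 31
Total = 22 + 31 = 53.
Check digit = (10 − (53 mod 10)) mod 10 = 7.

7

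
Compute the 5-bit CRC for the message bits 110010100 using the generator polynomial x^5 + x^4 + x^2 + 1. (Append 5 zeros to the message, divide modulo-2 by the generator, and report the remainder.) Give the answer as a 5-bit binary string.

Append 5 zeros: 11001010000000. Divide by 110101 (XOR where the leading bit is 1):
  pos 0: 110010 XOR 110101 = 000111
  pos 3: 111100 XOR 110101 = 001001
  pos 5: 100100 XOR 110101 = 010001
  pos 6: 100010 XOR 110101 = 010111
  pos 7: 101110 XOR 110101 = 011011
  pos 8: 110110 XOR 110101 = 000011
Remainder (last 5 bits) = 00011. This is the CRC / FCS.

00011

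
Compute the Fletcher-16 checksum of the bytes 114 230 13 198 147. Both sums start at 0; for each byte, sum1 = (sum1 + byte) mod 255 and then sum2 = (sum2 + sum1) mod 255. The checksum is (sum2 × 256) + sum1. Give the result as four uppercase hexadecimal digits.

Running sums (mod 255):
  after byte 0 (114): sum1=114, sum2=114
  after byte 1 (230): sum1=89, sum2=203
  after byte 2 (13): sum1=102, sum2=50
  after byte 3 (198): sum1=45, sum2=95
  after byte 4 (147): sum1=192, sum2=32
Checksum = sum2·256 + sum1 = 32·256 + 192 = 8384 = 0x20C0.

20C0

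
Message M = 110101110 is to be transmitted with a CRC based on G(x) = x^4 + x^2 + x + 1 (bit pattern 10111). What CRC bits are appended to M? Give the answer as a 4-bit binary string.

Append 4 zeros: 1101011100000. Divide by 10111 (XOR where the leading bit is 1):
  pos 0: 11010 XOR 10111 = 01101
  pos 1: 11011 XOR 10111 = 01100
  pos 2: 11001 XOR 10111 = 01110
  pos 3: 11101 XOR 10111 = 01010
  pos 4: 10100 XOR 10111 = 00011
  pos 7: 11000 XOR 10111 = 01111
  pos 8: 11110 XOR 10111 = 01001
Remainder (last 4 bits) = 1001. This is the CRC / FCS.

1001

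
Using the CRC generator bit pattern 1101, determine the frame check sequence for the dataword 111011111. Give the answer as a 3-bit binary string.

Append 3 zeros: 111011111000. Divide by 1101 (XOR where the leading bit is 1):
  pos 0: 1110 XOR 1101 = 0011
  pos 2: 1111 XOR 1101 = 0010
  pos 4: 1011 XOR 1101 = 0110
  pos 5: 1101 XOR 1101 = 0000
Remainder (last 3 bits) = 000. This is the CRC / FCS.

000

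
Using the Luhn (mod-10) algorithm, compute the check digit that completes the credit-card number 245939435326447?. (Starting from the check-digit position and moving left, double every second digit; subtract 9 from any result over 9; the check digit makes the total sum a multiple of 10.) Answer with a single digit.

Partial digits right→left: 7 4 4 6 2 3 5 3 4 9 3 9 5 4 2
Double every second digit counting from the check-digit position (so the 1st, 3rd, 5th, ... of the partial from the right).
  doubled (with −9 where >9): 5 8 4 1 8 6 1 4 → sum 37
  kept as-is: 4 6 3 3 9 9 4 → sum 38
Total = 37 + 38 = 75.
Check digit = (10 − (75 mod 10)) mod 10 = 5.

5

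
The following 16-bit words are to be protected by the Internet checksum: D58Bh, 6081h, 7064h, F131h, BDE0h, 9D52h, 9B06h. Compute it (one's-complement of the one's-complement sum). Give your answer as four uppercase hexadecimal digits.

7222

One's-complement addition (fold any carry out of bit 15 back into bit 0):
  0xD58B + 0x6081 = 0x1360C → wrap carry → 0x360D
  0x360D + 0x7064 = 0x0A671
  0xA671 + 0xF131 = 0x197A2 → wrap carry → 0x97A3
  0x97A3 + 0xBDE0 = 0x15583 → wrap carry → 0x5584
  0x5584 + 0x9D52 = 0x0F2D6
  0xF2D6 + 0x9B06 = 0x18DDC → wrap carry → 0x8DDD
One's-complement sum = 0x8DDD.
Checksum = ~0x8DDD & 0xFFFF = 0x7222.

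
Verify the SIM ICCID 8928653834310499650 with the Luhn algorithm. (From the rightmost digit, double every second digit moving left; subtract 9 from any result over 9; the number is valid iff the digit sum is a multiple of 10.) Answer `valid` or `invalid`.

From the right, keep odd positions and double even positions (subtract 9 from any doubled value over 9):
  doubled (positions 2,4,...): 1 9 8 2 8 7 1 7 9 → sum 52
  kept (positions 1,3,...): 0 6 9 0 3 3 3 6 2 8 → sum 40
Total = 92.
92 mod 10 = 2, so the number is invalid.

invalid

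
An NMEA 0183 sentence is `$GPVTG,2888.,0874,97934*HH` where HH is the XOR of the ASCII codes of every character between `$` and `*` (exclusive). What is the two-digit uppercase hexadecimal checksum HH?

61

XOR the ASCII codes of the payload characters:
  'G' = 0x47 → acc = 0x47
  'P' = 0x50 → acc = 0x17
  'V' = 0x56 → acc = 0x41
  'T' = 0x54 → acc = 0x15
  'G' = 0x47 → acc = 0x52
  ',' = 0x2C → acc = 0x7E
  '2' = 0x32 → acc = 0x4C
  '8' = 0x38 → acc = 0x74
  '8' = 0x38 → acc = 0x4C
  '8' = 0x38 → acc = 0x74
  '.' = 0x2E → acc = 0x5A
  ',' = 0x2C → acc = 0x76
  '0' = 0x30 → acc = 0x46
  '8' = 0x38 → acc = 0x7E
  '7' = 0x37 → acc = 0x49
  '4' = 0x34 → acc = 0x7D
  ',' = 0x2C → acc = 0x51
  '9' = 0x39 → acc = 0x68
  '7' = 0x37 → acc = 0x5F
  '9' = 0x39 → acc = 0x66
  '3' = 0x33 → acc = 0x55
  '4' = 0x34 → acc = 0x61
Checksum = 0x61.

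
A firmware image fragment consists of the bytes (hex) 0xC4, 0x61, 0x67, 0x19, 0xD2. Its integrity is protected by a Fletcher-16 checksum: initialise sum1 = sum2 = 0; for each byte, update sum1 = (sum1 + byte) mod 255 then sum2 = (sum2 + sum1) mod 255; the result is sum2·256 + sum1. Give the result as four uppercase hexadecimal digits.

Running sums (mod 255):
  after byte 0 (0xC4): sum1=196, sum2=196
  after byte 1 (0x61): sum1=38, sum2=234
  after byte 2 (0x67): sum1=141, sum2=120
  after byte 3 (0x19): sum1=166, sum2=31
  after byte 4 (0xD2): sum1=121, sum2=152
Checksum = sum2·256 + sum1 = 152·256 + 121 = 39033 = 0x9879.

9879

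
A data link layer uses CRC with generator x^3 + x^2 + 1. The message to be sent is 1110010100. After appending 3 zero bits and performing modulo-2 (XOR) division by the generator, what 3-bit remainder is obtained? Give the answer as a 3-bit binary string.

Append 3 zeros: 1110010100000. Divide by 1101 (XOR where the leading bit is 1):
  pos 0: 1110 XOR 1101 = 0011
  pos 2: 1101 XOR 1101 = 0000
  pos 7: 1000 XOR 1101 = 0101
  pos 8: 1010 XOR 1101 = 0111
  pos 9: 1110 XOR 1101 = 0011
Remainder (last 3 bits) = 011. This is the CRC / FCS.

011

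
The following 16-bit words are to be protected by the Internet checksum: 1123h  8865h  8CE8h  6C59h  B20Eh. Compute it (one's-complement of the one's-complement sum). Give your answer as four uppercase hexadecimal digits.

One's-complement addition (fold any carry out of bit 15 back into bit 0):
  0x1123 + 0x8865 = 0x09988
  0x9988 + 0x8CE8 = 0x12670 → wrap carry → 0x2671
  0x2671 + 0x6C59 = 0x092CA
  0x92CA + 0xB20E = 0x144D8 → wrap carry → 0x44D9
One's-complement sum = 0x44D9.
Checksum = ~0x44D9 & 0xFFFF = 0xBB26.

BB26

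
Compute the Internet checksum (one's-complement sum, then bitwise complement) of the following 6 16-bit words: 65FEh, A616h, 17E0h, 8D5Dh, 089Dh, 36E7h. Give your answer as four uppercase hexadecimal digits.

One's-complement addition (fold any carry out of bit 15 back into bit 0):
  0x65FE + 0xA616 = 0x10C14 → wrap carry → 0x0C15
  0x0C15 + 0x17E0 = 0x023F5
  0x23F5 + 0x8D5D = 0x0B152
  0xB152 + 0x089D = 0x0B9EF
  0xB9EF + 0x36E7 = 0x0F0D6
One's-complement sum = 0xF0D6.
Checksum = ~0xF0D6 & 0xFFFF = 0x0F29.

0F29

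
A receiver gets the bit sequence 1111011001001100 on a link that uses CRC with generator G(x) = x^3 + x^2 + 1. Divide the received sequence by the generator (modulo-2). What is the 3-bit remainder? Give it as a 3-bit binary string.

000

Modulo-2 division of 1111011001001100 by 1101:
  pos 0: 1111 XOR 1101 = 0010
  pos 2: 1001 XOR 1101 = 0100
  pos 3: 1001 XOR 1101 = 0100
  pos 4: 1000 XOR 1101 = 0101
  pos 5: 1010 XOR 1101 = 0111
  pos 6: 1111 XOR 1101 = 0010
  pos 8: 1000 XOR 1101 = 0101
  pos 9: 1011 XOR 1101 = 0110
  pos 10: 1101 XOR 1101 = 0000
Remainder = 000 (zero — the frame passes the CRC check).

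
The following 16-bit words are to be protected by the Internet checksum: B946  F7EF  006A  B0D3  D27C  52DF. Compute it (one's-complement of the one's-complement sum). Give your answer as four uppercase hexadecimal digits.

782F

One's-complement addition (fold any carry out of bit 15 back into bit 0):
  0xB946 + 0xF7EF = 0x1B135 → wrap carry → 0xB136
  0xB136 + 0x006A = 0x0B1A0
  0xB1A0 + 0xB0D3 = 0x16273 → wrap carry → 0x6274
  0x6274 + 0xD27C = 0x134F0 → wrap carry → 0x34F1
  0x34F1 + 0x52DF = 0x087D0
One's-complement sum = 0x87D0.
Checksum = ~0x87D0 & 0xFFFF = 0x782F.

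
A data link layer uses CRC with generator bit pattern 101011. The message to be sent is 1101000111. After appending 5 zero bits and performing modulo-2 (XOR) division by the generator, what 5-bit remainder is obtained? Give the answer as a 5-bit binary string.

11101

Append 5 zeros: 110100011100000. Divide by 101011 (XOR where the leading bit is 1):
  pos 0: 110100 XOR 101011 = 011111
  pos 1: 111110 XOR 101011 = 010101
  pos 2: 101011 XOR 101011 = 000000
  pos 8: 110000 XOR 101011 = 011011
  pos 9: 110110 XOR 101011 = 011101
Remainder (last 5 bits) = 11101. This is the CRC / FCS.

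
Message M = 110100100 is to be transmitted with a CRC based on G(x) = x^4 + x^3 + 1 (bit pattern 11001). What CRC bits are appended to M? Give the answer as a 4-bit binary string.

Append 4 zeros: 1101001000000. Divide by 11001 (XOR where the leading bit is 1):
  pos 0: 11010 XOR 11001 = 00011
  pos 3: 11010 XOR 11001 = 00011
  pos 6: 11000 XOR 11001 = 00001
Remainder (last 4 bits) = 0100. This is the CRC / FCS.

0100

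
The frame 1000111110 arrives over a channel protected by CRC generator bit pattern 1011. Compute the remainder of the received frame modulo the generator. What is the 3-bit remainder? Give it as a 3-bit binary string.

000

Modulo-2 division of 1000111110 by 1011:
  pos 0: 1000 XOR 1011 = 0011
  pos 2: 1111 XOR 1011 = 0100
  pos 3: 1001 XOR 1011 = 0010
  pos 5: 1011 XOR 1011 = 0000
Remainder = 000 (zero — the frame passes the CRC check).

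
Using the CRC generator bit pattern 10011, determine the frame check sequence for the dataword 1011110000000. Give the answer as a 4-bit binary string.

Append 4 zeros: 10111100000000000. Divide by 10011 (XOR where the leading bit is 1):
  pos 0: 10111 XOR 10011 = 00100
  pos 2: 10010 XOR 10011 = 00001
  pos 6: 10000 XOR 10011 = 00011
  pos 9: 11000 XOR 10011 = 01011
  pos 10: 10110 XOR 10011 = 00101
  pos 12: 10100 XOR 10011 = 00111
Remainder (last 4 bits) = 0111. This is the CRC / FCS.

0111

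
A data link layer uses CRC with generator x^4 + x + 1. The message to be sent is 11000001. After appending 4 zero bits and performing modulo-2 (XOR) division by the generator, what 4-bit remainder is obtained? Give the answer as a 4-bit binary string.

1010

Append 4 zeros: 110000010000. Divide by 10011 (XOR where the leading bit is 1):
  pos 0: 11000 XOR 10011 = 01011
  pos 1: 10110 XOR 10011 = 00101
  pos 3: 10101 XOR 10011 = 00110
  pos 5: 11000 XOR 10011 = 01011
  pos 6: 10110 XOR 10011 = 00101
Remainder (last 4 bits) = 1010. This is the CRC / FCS.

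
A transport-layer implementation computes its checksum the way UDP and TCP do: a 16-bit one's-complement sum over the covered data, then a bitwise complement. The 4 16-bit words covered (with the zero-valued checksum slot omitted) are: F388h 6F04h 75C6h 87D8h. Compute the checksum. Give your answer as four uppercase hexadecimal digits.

One's-complement addition (fold any carry out of bit 15 back into bit 0):
  0xF388 + 0x6F04 = 0x1628C → wrap carry → 0x628D
  0x628D + 0x75C6 = 0x0D853
  0xD853 + 0x87D8 = 0x1602B → wrap carry → 0x602C
One's-complement sum = 0x602C.
Checksum = ~0x602C & 0xFFFF = 0x9FD3.

9FD3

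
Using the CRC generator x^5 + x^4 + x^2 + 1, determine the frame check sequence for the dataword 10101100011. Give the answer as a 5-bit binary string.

Append 5 zeros: 1010110001100000. Divide by 110101 (XOR where the leading bit is 1):
  pos 0: 101011 XOR 110101 = 011110
  pos 1: 111100 XOR 110101 = 001001
  pos 3: 100100 XOR 110101 = 010001
  pos 4: 100011 XOR 110101 = 010110
  pos 5: 101101 XOR 110101 = 011000
  pos 6: 110000 XOR 110101 = 000101
  pos 9: 101000 XOR 110101 = 011101
  pos 10: 111010 XOR 110101 = 001111
Remainder (last 5 bits) = 01111. This is the CRC / FCS.

01111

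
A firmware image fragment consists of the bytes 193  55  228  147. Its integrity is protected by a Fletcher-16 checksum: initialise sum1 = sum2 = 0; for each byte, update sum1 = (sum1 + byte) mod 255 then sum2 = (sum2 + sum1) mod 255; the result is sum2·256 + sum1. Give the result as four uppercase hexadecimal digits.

0A71

Running sums (mod 255):
  after byte 0 (193): sum1=193, sum2=193
  after byte 1 (55): sum1=248, sum2=186
  after byte 2 (228): sum1=221, sum2=152
  after byte 3 (147): sum1=113, sum2=10
Checksum = sum2·256 + sum1 = 10·256 + 113 = 2673 = 0x0A71.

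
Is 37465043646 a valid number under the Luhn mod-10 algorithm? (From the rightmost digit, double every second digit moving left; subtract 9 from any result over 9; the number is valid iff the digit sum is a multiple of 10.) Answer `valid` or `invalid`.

From the right, keep odd positions and double even positions (subtract 9 from any doubled value over 9):
  doubled (positions 2,4,...): 8 6 0 3 5 → sum 22
  kept (positions 1,3,...): 6 6 4 5 4 3 → sum 28
Total = 50.
50 mod 10 = 0, so the number is valid.

valid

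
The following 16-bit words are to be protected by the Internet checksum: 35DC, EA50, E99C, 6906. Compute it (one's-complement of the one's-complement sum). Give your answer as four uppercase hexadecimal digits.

One's-complement addition (fold any carry out of bit 15 back into bit 0):
  0x35DC + 0xEA50 = 0x1202C → wrap carry → 0x202D
  0x202D + 0xE99C = 0x109C9 → wrap carry → 0x09CA
  0x09CA + 0x6906 = 0x072D0
One's-complement sum = 0x72D0.
Checksum = ~0x72D0 & 0xFFFF = 0x8D2F.

8D2F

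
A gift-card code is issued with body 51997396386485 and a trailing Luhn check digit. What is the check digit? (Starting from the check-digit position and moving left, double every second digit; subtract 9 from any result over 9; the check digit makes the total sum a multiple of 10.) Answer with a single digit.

7

Partial digits right→left: 5 8 4 6 8 3 6 9 3 7 9 9 1 5
Double every second digit counting from the check-digit position (so the 1st, 3rd, 5th, ... of the partial from the right).
  doubled (with −9 where >9): 1 8 7 3 6 9 2 → sum 36
  kept as-is: 8 6 3 9 7 9 5 → sum 47
Total = 36 + 47 = 83.
Check digit = (10 − (83 mod 10)) mod 10 = 7.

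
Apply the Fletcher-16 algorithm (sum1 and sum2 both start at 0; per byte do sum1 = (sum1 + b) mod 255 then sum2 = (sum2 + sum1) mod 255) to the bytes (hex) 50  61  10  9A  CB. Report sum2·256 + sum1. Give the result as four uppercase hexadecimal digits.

Running sums (mod 255):
  after byte 0 (50): sum1=80, sum2=80
  after byte 1 (61): sum1=177, sum2=2
  after byte 2 (10): sum1=193, sum2=195
  after byte 3 (9A): sum1=92, sum2=32
  after byte 4 (CB): sum1=40, sum2=72
Checksum = sum2·256 + sum1 = 72·256 + 40 = 18472 = 0x4828.

4828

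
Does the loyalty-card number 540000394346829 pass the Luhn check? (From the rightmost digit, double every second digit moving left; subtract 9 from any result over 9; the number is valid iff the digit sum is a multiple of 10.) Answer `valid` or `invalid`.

invalid

From the right, keep odd positions and double even positions (subtract 9 from any doubled value over 9):
  doubled (positions 2,4,...): 4 3 6 9 0 0 8 → sum 30
  kept (positions 1,3,...): 9 8 4 4 3 0 0 5 → sum 33
Total = 63.
63 mod 10 = 3, so the number is invalid.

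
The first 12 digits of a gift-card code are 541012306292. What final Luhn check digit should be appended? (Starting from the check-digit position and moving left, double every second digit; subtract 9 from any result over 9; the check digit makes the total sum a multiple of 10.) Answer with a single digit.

Partial digits right→left: 2 9 2 6 0 3 2 1 0 1 4 5
Double every second digit counting from the check-digit position (so the 1st, 3rd, 5th, ... of the partial from the right).
  doubled (with −9 where >9): 4 4 0 4 0 8 → sum 20
  kept as-is: 9 6 3 1 1 5 → sum 25
Total = 20 + 25 = 45.
Check digit = (10 − (45 mod 10)) mod 10 = 5.

5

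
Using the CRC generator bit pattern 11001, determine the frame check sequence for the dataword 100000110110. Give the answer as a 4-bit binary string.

1110

Append 4 zeros: 1000001101100000. Divide by 11001 (XOR where the leading bit is 1):
  pos 0: 10000 XOR 11001 = 01001
  pos 1: 10010 XOR 11001 = 01011
  pos 2: 10111 XOR 11001 = 01110
  pos 3: 11101 XOR 11001 = 00100
  pos 5: 10001 XOR 11001 = 01000
  pos 6: 10001 XOR 11001 = 01000
  pos 7: 10000 XOR 11001 = 01001
  pos 8: 10010 XOR 11001 = 01011
  pos 9: 10110 XOR 11001 = 01111
  pos 10: 11110 XOR 11001 = 00111
Remainder (last 4 bits) = 1110. This is the CRC / FCS.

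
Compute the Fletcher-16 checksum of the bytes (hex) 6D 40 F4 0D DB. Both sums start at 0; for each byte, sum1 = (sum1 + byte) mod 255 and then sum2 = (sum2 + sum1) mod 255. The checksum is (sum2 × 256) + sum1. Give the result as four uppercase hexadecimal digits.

F88B

Running sums (mod 255):
  after byte 0 (6D): sum1=109, sum2=109
  after byte 1 (40): sum1=173, sum2=27
  after byte 2 (F4): sum1=162, sum2=189
  after byte 3 (0D): sum1=175, sum2=109
  after byte 4 (DB): sum1=139, sum2=248
Checksum = sum2·256 + sum1 = 248·256 + 139 = 63627 = 0xF88B.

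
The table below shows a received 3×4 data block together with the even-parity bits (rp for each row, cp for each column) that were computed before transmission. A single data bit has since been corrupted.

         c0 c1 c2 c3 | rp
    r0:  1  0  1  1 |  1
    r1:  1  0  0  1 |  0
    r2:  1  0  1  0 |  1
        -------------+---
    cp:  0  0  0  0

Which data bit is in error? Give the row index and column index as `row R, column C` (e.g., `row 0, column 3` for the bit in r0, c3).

Recompute each row's even parity and compare to rp:
  r0: data parity 1, sent rp 1 → ok
  r1: data parity 0, sent rp 0 → ok
  r2: data parity 0, sent rp 1 → mismatch
Recompute each column's even parity and compare to cp:
  c0: data parity 1, sent cp 0 → mismatch
  c1: data parity 0, sent cp 0 → ok
  c2: data parity 0, sent cp 0 → ok
  c3: data parity 0, sent cp 0 → ok
Exactly one row (r2) and one column (c0) fail → the flipped bit is at their intersection.

row 2, column 0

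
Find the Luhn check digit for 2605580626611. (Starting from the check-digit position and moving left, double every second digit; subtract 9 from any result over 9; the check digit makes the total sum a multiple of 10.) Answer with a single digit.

Partial digits right→left: 1 1 6 6 2 6 0 8 5 5 0 6 2
Double every second digit counting from the check-digit position (so the 1st, 3rd, 5th, ... of the partial from the right).
  doubled (with −9 where >9): 2 3 4 0 1 0 4 → sum 14
  kept as-is: 1 6 6 8 5 6 → sum 32
Total = 14 + 32 = 46.
Check digit = (10 − (46 mod 10)) mod 10 = 4.

4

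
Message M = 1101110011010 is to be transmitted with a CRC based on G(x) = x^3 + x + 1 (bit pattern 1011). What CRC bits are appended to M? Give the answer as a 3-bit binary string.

Append 3 zeros: 1101110011010000. Divide by 1011 (XOR where the leading bit is 1):
  pos 0: 1101 XOR 1011 = 0110
  pos 1: 1101 XOR 1011 = 0110
  pos 2: 1101 XOR 1011 = 0110
  pos 3: 1100 XOR 1011 = 0111
  pos 4: 1110 XOR 1011 = 0101
  pos 5: 1011 XOR 1011 = 0000
  pos 9: 1010 XOR 1011 = 0001
  pos 12: 1000 XOR 1011 = 0011
Remainder (last 3 bits) = 011. This is the CRC / FCS.

011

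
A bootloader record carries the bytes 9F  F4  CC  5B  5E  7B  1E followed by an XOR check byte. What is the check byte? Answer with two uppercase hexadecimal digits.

XOR the bytes together:
  start with 0x9F
  0x9F ⊕ 0xF4 = 0x6B
  0x6B ⊕ 0xCC = 0xA7
  0xA7 ⊕ 0x5B = 0xFC
  0xFC ⊕ 0x5E = 0xA2
  0xA2 ⊕ 0x7B = 0xD9
  0xD9 ⊕ 0x1E = 0xC7

C7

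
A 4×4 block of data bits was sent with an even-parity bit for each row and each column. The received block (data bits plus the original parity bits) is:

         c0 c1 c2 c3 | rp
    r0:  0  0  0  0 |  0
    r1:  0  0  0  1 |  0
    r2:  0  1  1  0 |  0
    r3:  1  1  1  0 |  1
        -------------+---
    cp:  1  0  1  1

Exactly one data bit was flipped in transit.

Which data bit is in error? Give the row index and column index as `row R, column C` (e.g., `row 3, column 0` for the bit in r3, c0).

row 1, column 2

Recompute each row's even parity and compare to rp:
  r0: data parity 0, sent rp 0 → ok
  r1: data parity 1, sent rp 0 → mismatch
  r2: data parity 0, sent rp 0 → ok
  r3: data parity 1, sent rp 1 → ok
Recompute each column's even parity and compare to cp:
  c0: data parity 1, sent cp 1 → ok
  c1: data parity 0, sent cp 0 → ok
  c2: data parity 0, sent cp 1 → mismatch
  c3: data parity 1, sent cp 1 → ok
Exactly one row (r1) and one column (c2) fail → the flipped bit is at their intersection.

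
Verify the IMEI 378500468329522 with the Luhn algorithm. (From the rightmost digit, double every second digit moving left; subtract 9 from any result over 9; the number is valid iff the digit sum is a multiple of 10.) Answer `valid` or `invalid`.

valid

From the right, keep odd positions and double even positions (subtract 9 from any doubled value over 9):
  doubled (positions 2,4,...): 4 9 6 3 0 1 5 → sum 28
  kept (positions 1,3,...): 2 5 2 8 4 0 8 3 → sum 32
Total = 60.
60 mod 10 = 0, so the number is valid.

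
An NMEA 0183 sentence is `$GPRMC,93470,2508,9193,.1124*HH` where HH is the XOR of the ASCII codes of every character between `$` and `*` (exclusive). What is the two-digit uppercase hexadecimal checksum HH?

XOR the ASCII codes of the payload characters:
  'G' = 0x47 → acc = 0x47
  'P' = 0x50 → acc = 0x17
  'R' = 0x52 → acc = 0x45
  'M' = 0x4D → acc = 0x08
  'C' = 0x43 → acc = 0x4B
  ',' = 0x2C → acc = 0x67
  '9' = 0x39 → acc = 0x5E
  '3' = 0x33 → acc = 0x6D
  '4' = 0x34 → acc = 0x59
  '7' = 0x37 → acc = 0x6E
  '0' = 0x30 → acc = 0x5E
  ',' = 0x2C → acc = 0x72
  '2' = 0x32 → acc = 0x40
  '5' = 0x35 → acc = 0x75
  '0' = 0x30 → acc = 0x45
  '8' = 0x38 → acc = 0x7D
  ',' = 0x2C → acc = 0x51
  '9' = 0x39 → acc = 0x68
  '1' = 0x31 → acc = 0x59
  '9' = 0x39 → acc = 0x60
  '3' = 0x33 → acc = 0x53
  ',' = 0x2C → acc = 0x7F
  '.' = 0x2E → acc = 0x51
  '1' = 0x31 → acc = 0x60
  '1' = 0x31 → acc = 0x51
  '2' = 0x32 → acc = 0x63
  '4' = 0x34 → acc = 0x57
Checksum = 0x57.

57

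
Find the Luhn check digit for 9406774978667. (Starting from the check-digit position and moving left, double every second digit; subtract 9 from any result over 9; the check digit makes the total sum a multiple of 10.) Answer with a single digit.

5

Partial digits right→left: 7 6 6 8 7 9 4 7 7 6 0 4 9
Double every second digit counting from the check-digit position (so the 1st, 3rd, 5th, ... of the partial from the right).
  doubled (with −9 where >9): 5 3 5 8 5 0 9 → sum 35
  kept as-is: 6 8 9 7 6 4 → sum 40
Total = 35 + 40 = 75.
Check digit = (10 − (75 mod 10)) mod 10 = 5.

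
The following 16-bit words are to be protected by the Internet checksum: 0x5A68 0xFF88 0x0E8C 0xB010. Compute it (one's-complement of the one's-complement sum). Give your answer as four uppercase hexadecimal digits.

E771

One's-complement addition (fold any carry out of bit 15 back into bit 0):
  0x5A68 + 0xFF88 = 0x159F0 → wrap carry → 0x59F1
  0x59F1 + 0x0E8C = 0x0687D
  0x687D + 0xB010 = 0x1188D → wrap carry → 0x188E
One's-complement sum = 0x188E.
Checksum = ~0x188E & 0xFFFF = 0xE771.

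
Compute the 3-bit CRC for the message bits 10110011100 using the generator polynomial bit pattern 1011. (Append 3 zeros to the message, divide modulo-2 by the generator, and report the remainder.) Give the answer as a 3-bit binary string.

Append 3 zeros: 10110011100000. Divide by 1011 (XOR where the leading bit is 1):
  pos 0: 1011 XOR 1011 = 0000
  pos 6: 1110 XOR 1011 = 0101
  pos 7: 1010 XOR 1011 = 0001
  pos 10: 1000 XOR 1011 = 0011
Remainder (last 3 bits) = 011. This is the CRC / FCS.

011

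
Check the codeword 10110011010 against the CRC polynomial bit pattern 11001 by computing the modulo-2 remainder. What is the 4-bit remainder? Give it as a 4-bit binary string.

0000

Modulo-2 division of 10110011010 by 11001:
  pos 0: 10110 XOR 11001 = 01111
  pos 1: 11110 XOR 11001 = 00111
  pos 3: 11111 XOR 11001 = 00110
  pos 5: 11001 XOR 11001 = 00000
Remainder = 0000 (zero — the frame passes the CRC check).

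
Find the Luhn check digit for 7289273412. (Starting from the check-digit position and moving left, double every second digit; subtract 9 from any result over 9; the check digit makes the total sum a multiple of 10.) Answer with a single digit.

9

Partial digits right→left: 2 1 4 3 7 2 9 8 2 7
Double every second digit counting from the check-digit position (so the 1st, 3rd, 5th, ... of the partial from the right).
  doubled (with −9 where >9): 4 8 5 9 4 → sum 30
  kept as-is: 1 3 2 8 7 → sum 21
Total = 30 + 21 = 51.
Check digit = (10 − (51 mod 10)) mod 10 = 9.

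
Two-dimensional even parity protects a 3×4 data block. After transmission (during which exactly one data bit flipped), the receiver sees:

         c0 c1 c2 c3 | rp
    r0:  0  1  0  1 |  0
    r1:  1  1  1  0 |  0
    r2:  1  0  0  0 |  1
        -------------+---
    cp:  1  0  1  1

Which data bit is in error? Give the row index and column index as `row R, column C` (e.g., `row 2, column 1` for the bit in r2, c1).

Recompute each row's even parity and compare to rp:
  r0: data parity 0, sent rp 0 → ok
  r1: data parity 1, sent rp 0 → mismatch
  r2: data parity 1, sent rp 1 → ok
Recompute each column's even parity and compare to cp:
  c0: data parity 0, sent cp 1 → mismatch
  c1: data parity 0, sent cp 0 → ok
  c2: data parity 1, sent cp 1 → ok
  c3: data parity 1, sent cp 1 → ok
Exactly one row (r1) and one column (c0) fail → the flipped bit is at their intersection.

row 1, column 0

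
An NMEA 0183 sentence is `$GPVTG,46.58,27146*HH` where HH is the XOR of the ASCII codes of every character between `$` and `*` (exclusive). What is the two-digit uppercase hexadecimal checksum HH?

45

XOR the ASCII codes of the payload characters:
  'G' = 0x47 → acc = 0x47
  'P' = 0x50 → acc = 0x17
  'V' = 0x56 → acc = 0x41
  'T' = 0x54 → acc = 0x15
  'G' = 0x47 → acc = 0x52
  ',' = 0x2C → acc = 0x7E
  '4' = 0x34 → acc = 0x4A
  '6' = 0x36 → acc = 0x7C
  '.' = 0x2E → acc = 0x52
  '5' = 0x35 → acc = 0x67
  '8' = 0x38 → acc = 0x5F
  ',' = 0x2C → acc = 0x73
  '2' = 0x32 → acc = 0x41
  '7' = 0x37 → acc = 0x76
  '1' = 0x31 → acc = 0x47
  '4' = 0x34 → acc = 0x73
  '6' = 0x36 → acc = 0x45
Checksum = 0x45.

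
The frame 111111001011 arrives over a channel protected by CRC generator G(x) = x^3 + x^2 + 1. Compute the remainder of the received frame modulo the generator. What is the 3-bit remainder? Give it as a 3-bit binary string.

101

Modulo-2 division of 111111001011 by 1101:
  pos 0: 1111 XOR 1101 = 0010
  pos 2: 1011 XOR 1101 = 0110
  pos 3: 1100 XOR 1101 = 0001
  pos 6: 1010 XOR 1101 = 0111
  pos 7: 1111 XOR 1101 = 0010
Remainder = 101 (nonzero — an error is detected).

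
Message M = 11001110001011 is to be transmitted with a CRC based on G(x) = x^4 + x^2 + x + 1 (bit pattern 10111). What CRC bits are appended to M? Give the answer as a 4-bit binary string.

0110

Append 4 zeros: 110011100010110000. Divide by 10111 (XOR where the leading bit is 1):
  pos 0: 11001 XOR 10111 = 01110
  pos 1: 11101 XOR 10111 = 01010
  pos 2: 10101 XOR 10111 = 00010
  pos 5: 10000 XOR 10111 = 00111
  pos 7: 11110 XOR 10111 = 01001
  pos 8: 10011 XOR 10111 = 00100
  pos 10: 10010 XOR 10111 = 00101
  pos 12: 10100 XOR 10111 = 00011
Remainder (last 4 bits) = 0110. This is the CRC / FCS.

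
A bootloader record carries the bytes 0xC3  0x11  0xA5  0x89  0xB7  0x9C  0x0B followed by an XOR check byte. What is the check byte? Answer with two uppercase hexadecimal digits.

XOR the bytes together:
  start with 0xC3
  0xC3 ⊕ 0x11 = 0xD2
  0xD2 ⊕ 0xA5 = 0x77
  0x77 ⊕ 0x89 = 0xFE
  0xFE ⊕ 0xB7 = 0x49
  0x49 ⊕ 0x9C = 0xD5
  0xD5 ⊕ 0x0B = 0xDE

DE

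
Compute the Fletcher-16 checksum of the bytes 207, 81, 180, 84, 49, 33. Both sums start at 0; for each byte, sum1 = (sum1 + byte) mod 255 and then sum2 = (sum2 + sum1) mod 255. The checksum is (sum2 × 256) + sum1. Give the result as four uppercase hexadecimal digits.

Running sums (mod 255):
  after byte 0 (207): sum1=207, sum2=207
  after byte 1 (81): sum1=33, sum2=240
  after byte 2 (180): sum1=213, sum2=198
  after byte 3 (84): sum1=42, sum2=240
  after byte 4 (49): sum1=91, sum2=76
  after byte 5 (33): sum1=124, sum2=200
Checksum = sum2·256 + sum1 = 200·256 + 124 = 51324 = 0xC87C.

C87C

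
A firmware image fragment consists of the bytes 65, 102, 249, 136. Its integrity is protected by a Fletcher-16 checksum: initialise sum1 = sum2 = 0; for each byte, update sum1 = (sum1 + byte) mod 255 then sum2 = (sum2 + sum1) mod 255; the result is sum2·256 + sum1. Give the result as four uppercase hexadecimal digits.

B42A

Running sums (mod 255):
  after byte 0 (65): sum1=65, sum2=65
  after byte 1 (102): sum1=167, sum2=232
  after byte 2 (249): sum1=161, sum2=138
  after byte 3 (136): sum1=42, sum2=180
Checksum = sum2·256 + sum1 = 180·256 + 42 = 46122 = 0xB42A.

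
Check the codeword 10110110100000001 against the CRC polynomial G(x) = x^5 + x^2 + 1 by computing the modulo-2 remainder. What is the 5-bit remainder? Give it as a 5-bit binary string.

00000

Modulo-2 division of 10110110100000001 by 100101:
  pos 0: 101101 XOR 100101 = 001000
  pos 2: 100010 XOR 100101 = 000111
  pos 5: 111100 XOR 100101 = 011001
  pos 6: 110010 XOR 100101 = 010111
  pos 7: 101110 XOR 100101 = 001011
  pos 9: 101100 XOR 100101 = 001001
  pos 11: 100101 XOR 100101 = 000000
Remainder = 00000 (zero — the frame passes the CRC check).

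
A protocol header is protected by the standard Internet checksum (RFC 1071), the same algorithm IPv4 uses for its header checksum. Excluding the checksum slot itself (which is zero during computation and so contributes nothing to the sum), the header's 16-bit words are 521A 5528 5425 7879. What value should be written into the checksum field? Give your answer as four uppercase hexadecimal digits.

8C1E

One's-complement addition (fold any carry out of bit 15 back into bit 0):
  0x521A + 0x5528 = 0x0A742
  0xA742 + 0x5425 = 0x0FB67
  0xFB67 + 0x7879 = 0x173E0 → wrap carry → 0x73E1
One's-complement sum = 0x73E1.
Checksum = ~0x73E1 & 0xFFFF = 0x8C1E.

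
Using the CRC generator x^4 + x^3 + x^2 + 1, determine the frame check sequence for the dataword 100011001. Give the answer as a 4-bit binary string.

1001

Append 4 zeros: 1000110010000. Divide by 11101 (XOR where the leading bit is 1):
  pos 0: 10001 XOR 11101 = 01100
  pos 1: 11001 XOR 11101 = 00100
  pos 3: 10000 XOR 11101 = 01101
  pos 4: 11011 XOR 11101 = 00110
  pos 6: 11000 XOR 11101 = 00101
  pos 8: 10100 XOR 11101 = 01001
Remainder (last 4 bits) = 1001. This is the CRC / FCS.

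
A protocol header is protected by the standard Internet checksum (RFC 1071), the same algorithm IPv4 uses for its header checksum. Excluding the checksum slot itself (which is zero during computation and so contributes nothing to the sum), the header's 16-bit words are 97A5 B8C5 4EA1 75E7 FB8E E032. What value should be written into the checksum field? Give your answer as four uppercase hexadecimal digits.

One's-complement addition (fold any carry out of bit 15 back into bit 0):
  0x97A5 + 0xB8C5 = 0x1506A → wrap carry → 0x506B
  0x506B + 0x4EA1 = 0x09F0C
  0x9F0C + 0x75E7 = 0x114F3 → wrap carry → 0x14F4
  0x14F4 + 0xFB8E = 0x11082 → wrap carry → 0x1083
  0x1083 + 0xE032 = 0x0F0B5
One's-complement sum = 0xF0B5.
Checksum = ~0xF0B5 & 0xFFFF = 0x0F4A.

0F4A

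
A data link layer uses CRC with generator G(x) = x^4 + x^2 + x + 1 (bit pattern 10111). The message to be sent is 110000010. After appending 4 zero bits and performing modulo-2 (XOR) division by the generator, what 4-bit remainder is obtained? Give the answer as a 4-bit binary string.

Append 4 zeros: 1100000100000. Divide by 10111 (XOR where the leading bit is 1):
  pos 0: 11000 XOR 10111 = 01111
  pos 1: 11110 XOR 10111 = 01001
  pos 2: 10010 XOR 10111 = 00101
  pos 4: 10110 XOR 10111 = 00001
  pos 8: 10000 XOR 10111 = 00111
Remainder (last 4 bits) = 0111. This is the CRC / FCS.

0111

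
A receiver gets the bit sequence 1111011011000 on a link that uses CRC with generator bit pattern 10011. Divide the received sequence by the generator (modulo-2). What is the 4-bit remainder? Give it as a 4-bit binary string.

0000

Modulo-2 division of 1111011011000 by 10011:
  pos 0: 11110 XOR 10011 = 01101
  pos 1: 11011 XOR 10011 = 01000
  pos 2: 10001 XOR 10011 = 00010
  pos 5: 10011 XOR 10011 = 00000
Remainder = 0000 (zero — the frame passes the CRC check).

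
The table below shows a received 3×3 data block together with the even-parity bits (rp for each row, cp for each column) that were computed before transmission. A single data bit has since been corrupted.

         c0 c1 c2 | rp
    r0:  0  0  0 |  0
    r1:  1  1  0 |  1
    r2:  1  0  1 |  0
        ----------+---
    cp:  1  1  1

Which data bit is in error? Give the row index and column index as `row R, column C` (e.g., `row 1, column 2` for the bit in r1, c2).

Recompute each row's even parity and compare to rp:
  r0: data parity 0, sent rp 0 → ok
  r1: data parity 0, sent rp 1 → mismatch
  r2: data parity 0, sent rp 0 → ok
Recompute each column's even parity and compare to cp:
  c0: data parity 0, sent cp 1 → mismatch
  c1: data parity 1, sent cp 1 → ok
  c2: data parity 1, sent cp 1 → ok
Exactly one row (r1) and one column (c0) fail → the flipped bit is at their intersection.

row 1, column 0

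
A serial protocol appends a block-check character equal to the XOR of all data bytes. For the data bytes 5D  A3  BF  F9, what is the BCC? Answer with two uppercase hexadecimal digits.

B8

XOR the bytes together:
  start with 0x5D
  0x5D ⊕ 0xA3 = 0xFE
  0xFE ⊕ 0xBF = 0x41
  0x41 ⊕ 0xF9 = 0xB8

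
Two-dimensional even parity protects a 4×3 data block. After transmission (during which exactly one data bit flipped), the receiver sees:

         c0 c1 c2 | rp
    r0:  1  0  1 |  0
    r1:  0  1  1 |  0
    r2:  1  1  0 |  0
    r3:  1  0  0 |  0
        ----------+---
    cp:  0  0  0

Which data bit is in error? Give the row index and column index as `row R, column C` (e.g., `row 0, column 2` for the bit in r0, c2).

row 3, column 0

Recompute each row's even parity and compare to rp:
  r0: data parity 0, sent rp 0 → ok
  r1: data parity 0, sent rp 0 → ok
  r2: data parity 0, sent rp 0 → ok
  r3: data parity 1, sent rp 0 → mismatch
Recompute each column's even parity and compare to cp:
  c0: data parity 1, sent cp 0 → mismatch
  c1: data parity 0, sent cp 0 → ok
  c2: data parity 0, sent cp 0 → ok
Exactly one row (r3) and one column (c0) fail → the flipped bit is at their intersection.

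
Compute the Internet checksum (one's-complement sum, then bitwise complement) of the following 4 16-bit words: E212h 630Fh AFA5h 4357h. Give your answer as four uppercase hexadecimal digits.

One's-complement addition (fold any carry out of bit 15 back into bit 0):
  0xE212 + 0x630F = 0x14521 → wrap carry → 0x4522
  0x4522 + 0xAFA5 = 0x0F4C7
  0xF4C7 + 0x4357 = 0x1381E → wrap carry → 0x381F
One's-complement sum = 0x381F.
Checksum = ~0x381F & 0xFFFF = 0xC7E0.

C7E0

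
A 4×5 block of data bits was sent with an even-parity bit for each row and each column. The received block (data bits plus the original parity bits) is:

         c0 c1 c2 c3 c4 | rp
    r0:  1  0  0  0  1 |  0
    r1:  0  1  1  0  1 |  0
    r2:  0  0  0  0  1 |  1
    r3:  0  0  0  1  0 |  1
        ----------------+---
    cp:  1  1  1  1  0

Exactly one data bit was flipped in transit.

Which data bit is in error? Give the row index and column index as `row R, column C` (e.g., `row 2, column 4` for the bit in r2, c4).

Recompute each row's even parity and compare to rp:
  r0: data parity 0, sent rp 0 → ok
  r1: data parity 1, sent rp 0 → mismatch
  r2: data parity 1, sent rp 1 → ok
  r3: data parity 1, sent rp 1 → ok
Recompute each column's even parity and compare to cp:
  c0: data parity 1, sent cp 1 → ok
  c1: data parity 1, sent cp 1 → ok
  c2: data parity 1, sent cp 1 → ok
  c3: data parity 1, sent cp 1 → ok
  c4: data parity 1, sent cp 0 → mismatch
Exactly one row (r1) and one column (c4) fail → the flipped bit is at their intersection.

row 1, column 4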